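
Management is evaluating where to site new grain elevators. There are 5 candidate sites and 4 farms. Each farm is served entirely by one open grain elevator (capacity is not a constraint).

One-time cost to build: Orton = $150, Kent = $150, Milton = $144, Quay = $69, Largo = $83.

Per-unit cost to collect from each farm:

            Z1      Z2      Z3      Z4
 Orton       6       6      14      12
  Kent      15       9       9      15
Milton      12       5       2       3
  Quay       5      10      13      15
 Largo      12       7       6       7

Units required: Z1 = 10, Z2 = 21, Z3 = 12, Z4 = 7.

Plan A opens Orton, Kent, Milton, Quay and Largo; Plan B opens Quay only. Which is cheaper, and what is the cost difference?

Plan B is cheaper by 206.

Plan A: {Orton, Kent, Milton, Quay, Largo}: Z1→Quay 5·10=50, Z2→Milton 5·21=105, Z3→Milton 2·12=24, Z4→Milton 3·7=21. Service 200; fixed 596; total 796.
Plan B: {Quay}: Z1→Quay 5·10=50, Z2→Quay 10·21=210, Z3→Quay 13·12=156, Z4→Quay 15·7=105. Service 521; fixed 69; total 590.
Difference: |796 − 590| = 206.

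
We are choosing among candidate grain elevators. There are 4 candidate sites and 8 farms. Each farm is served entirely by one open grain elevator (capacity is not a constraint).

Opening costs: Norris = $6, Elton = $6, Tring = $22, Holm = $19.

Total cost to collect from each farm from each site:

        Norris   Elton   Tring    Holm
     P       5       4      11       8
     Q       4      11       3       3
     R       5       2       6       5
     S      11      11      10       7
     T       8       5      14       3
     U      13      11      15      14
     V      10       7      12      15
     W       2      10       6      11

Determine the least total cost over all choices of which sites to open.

For any fixed open set, each farm goes to its cheapest open site; total = fixed + service.
{Norris, Elton}: P→Elton 4, Q→Norris 4, R→Elton 2, S→Norris 11, T→Elton 5, U→Elton 11, V→Elton 7, W→Norris 2. Service 46; fixed 12; total 58.
{Norris}: P→Norris 5, Q→Norris 4, R→Norris 5, S→Norris 11, T→Norris 8, U→Norris 13, V→Norris 10, W→Norris 2. Service 58; fixed 6; total 64.
{Elton}: service 61 + fixed 6 = 67
{Norris, Elton, Tring, Holm}: service 39 + fixed 53 = 92
No other subset beats 58.

Minimum total cost: 58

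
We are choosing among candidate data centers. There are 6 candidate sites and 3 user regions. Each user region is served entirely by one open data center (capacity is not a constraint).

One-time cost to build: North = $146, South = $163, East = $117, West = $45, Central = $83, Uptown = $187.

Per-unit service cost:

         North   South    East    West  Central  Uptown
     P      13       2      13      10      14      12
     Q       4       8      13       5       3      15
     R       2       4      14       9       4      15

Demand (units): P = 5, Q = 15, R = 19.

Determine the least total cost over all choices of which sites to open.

For any fixed open set, each user region goes to its cheapest open site; total = fixed + service.
{Central}: P→Central 14·5=70, Q→Central 3·15=45, R→Central 4·19=76. Service 191; fixed 83; total 274.
{West, Central}: P→West 10·5=50, Q→Central 3·15=45, R→Central 4·19=76. Service 171; fixed 128; total 299.
{North}: service 163 + fixed 146 = 309
{North, South, East, West, Central, Uptown}: service 93 + fixed 741 = 834
No other subset beats 274.

Minimum total cost: 274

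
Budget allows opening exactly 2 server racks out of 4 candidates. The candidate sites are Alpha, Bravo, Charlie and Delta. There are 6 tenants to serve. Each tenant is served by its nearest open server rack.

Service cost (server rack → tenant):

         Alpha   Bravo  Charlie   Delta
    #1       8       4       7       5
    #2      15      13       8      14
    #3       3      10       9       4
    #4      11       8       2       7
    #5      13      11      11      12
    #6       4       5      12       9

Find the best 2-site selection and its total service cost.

With exactly 2 open, each tenant uses its cheapest among the chosen.
{Alpha, Charlie}: #1→Charlie 7, #2→Charlie 8, #3→Alpha 3, #4→Charlie 2, #5→Charlie 11, #6→Alpha 4. Service cost 35.
{Bravo, Charlie}: service cost 39
{Charlie, Delta}: service cost 39
Among all 6 size-2 choices, {Alpha, Charlie} is lowest.

Choose Alpha and Charlie; total service cost 35.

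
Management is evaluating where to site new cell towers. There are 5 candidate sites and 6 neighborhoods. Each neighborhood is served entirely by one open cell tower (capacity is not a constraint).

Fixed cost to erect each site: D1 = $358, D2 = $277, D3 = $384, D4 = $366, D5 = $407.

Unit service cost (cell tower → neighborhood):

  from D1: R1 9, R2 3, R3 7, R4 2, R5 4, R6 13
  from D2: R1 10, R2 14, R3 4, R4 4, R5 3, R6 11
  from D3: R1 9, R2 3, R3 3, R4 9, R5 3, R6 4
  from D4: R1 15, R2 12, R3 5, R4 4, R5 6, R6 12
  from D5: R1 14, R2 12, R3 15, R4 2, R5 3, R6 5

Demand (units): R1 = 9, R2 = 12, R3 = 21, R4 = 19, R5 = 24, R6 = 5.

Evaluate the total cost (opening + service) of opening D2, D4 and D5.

Each neighborhood is assigned to its cheapest site among the open ones.
{D2, D4, D5}: R1→D2 10·9=90, R2→D4 12·12=144, R3→D2 4·21=84, R4→D5 2·19=38, R5→D2 3·24=72, R6→D5 5·5=25. Service 453; fixed 1050; total 1503.

Total cost: 1503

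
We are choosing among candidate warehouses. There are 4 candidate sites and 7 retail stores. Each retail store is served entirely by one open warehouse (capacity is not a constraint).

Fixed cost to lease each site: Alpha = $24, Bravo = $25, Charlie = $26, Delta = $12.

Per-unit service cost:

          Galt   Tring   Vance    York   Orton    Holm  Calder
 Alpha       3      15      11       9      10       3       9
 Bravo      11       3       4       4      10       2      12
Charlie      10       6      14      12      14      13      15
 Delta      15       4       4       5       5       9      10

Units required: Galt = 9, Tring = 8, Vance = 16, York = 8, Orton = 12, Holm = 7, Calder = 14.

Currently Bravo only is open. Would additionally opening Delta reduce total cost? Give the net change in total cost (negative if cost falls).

Yes — net change −76 (cost falls by 76).

Current service cost with {Bravo}: 521.
Adding Delta: each retail store re-picks its cheapest; new service cost 433, saving 88.
Extra fixed cost: 12. Net change = 12 − 88 = -76.
(Totals: 546 → 470.)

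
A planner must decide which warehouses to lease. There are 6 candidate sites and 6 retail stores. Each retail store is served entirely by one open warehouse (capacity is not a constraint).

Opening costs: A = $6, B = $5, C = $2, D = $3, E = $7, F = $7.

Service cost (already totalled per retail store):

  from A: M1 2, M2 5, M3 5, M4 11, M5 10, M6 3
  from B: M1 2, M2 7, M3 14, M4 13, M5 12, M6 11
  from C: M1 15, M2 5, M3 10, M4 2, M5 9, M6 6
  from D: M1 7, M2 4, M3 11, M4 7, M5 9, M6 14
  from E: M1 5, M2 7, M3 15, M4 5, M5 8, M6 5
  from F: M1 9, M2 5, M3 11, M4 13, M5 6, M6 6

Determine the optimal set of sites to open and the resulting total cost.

For any fixed open set, each retail store goes to its cheapest open site; total = fixed + service.
{A, C}: M1→A 2, M2→A 5, M3→A 5, M4→C 2, M5→C 9, M6→A 3. Service 26; fixed 8; total 34.
{A, C, D}: service 25 + fixed 11 = 36
{A, C, F}: M1→A 2, M2→A 5, M3→A 5, M4→C 2, M5→F 6, M6→A 3. Service 23; fixed 15; total 38.
{A, B, C, D, E, F}: M1→A 2, M2→D 4, M3→A 5, M4→C 2, M5→F 6, M6→A 3. Service 22; fixed 30; total 52.
No other subset beats 34.

Open A and C; minimum total cost 34.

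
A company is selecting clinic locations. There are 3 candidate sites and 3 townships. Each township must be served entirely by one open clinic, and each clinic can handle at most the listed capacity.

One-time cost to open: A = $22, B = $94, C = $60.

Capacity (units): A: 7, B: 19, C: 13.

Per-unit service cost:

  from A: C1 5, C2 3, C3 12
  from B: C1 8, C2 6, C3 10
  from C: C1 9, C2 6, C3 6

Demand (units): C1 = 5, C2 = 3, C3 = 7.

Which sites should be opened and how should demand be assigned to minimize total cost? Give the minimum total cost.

Open {A, C}: C1→A 5·5=25, C2→C 6·3=18, C3→C 6·7=42.
Loads: A carries 5/7, C carries 10/13. Service 85; fixed 82; total 167.
Next best feasible plan costs 178.

Minimum total cost: 167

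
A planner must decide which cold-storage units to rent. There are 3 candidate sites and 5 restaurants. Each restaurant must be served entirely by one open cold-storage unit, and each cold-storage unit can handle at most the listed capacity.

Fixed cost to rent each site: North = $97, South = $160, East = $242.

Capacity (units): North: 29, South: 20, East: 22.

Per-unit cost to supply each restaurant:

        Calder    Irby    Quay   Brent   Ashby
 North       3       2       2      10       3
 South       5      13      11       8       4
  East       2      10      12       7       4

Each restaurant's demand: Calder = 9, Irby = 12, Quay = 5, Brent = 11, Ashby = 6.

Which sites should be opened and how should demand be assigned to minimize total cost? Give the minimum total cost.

Open {North, South}: Calder→North 3·9=27, Irby→North 2·12=24, Quay→North 2·5=10, Brent→South 8·11=88, Ashby→South 4·6=24.
Loads: North carries 26/29, South carries 17/20. Service 173; fixed 257; total 430.
Next best feasible plan costs 442.

Minimum total cost: 430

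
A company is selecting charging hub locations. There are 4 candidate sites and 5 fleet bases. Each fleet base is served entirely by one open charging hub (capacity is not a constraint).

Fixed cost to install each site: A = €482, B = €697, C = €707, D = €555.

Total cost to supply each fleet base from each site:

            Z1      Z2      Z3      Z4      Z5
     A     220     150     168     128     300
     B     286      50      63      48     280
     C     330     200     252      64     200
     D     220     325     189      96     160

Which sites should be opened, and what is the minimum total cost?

Open B only; minimum total cost 1424.

For any fixed open set, each fleet base goes to its cheapest open site; total = fixed + service.
{B}: Z1→B 286, Z2→B 50, Z3→B 63, Z4→B 48, Z5→B 280. Service 727; fixed 697; total 1424.
{A}: Z1→A 220, Z2→A 150, Z3→A 168, Z4→A 128, Z5→A 300. Service 966; fixed 482; total 1448.
{D}: Z1→D 220, Z2→D 325, Z3→D 189, Z4→D 96, Z5→D 160. Service 990; fixed 555; total 1545.
{A, B, C, D}: Z1→A 220, Z2→B 50, Z3→B 63, Z4→B 48, Z5→D 160. Service 541; fixed 2441; total 2982.
No other subset beats 1424.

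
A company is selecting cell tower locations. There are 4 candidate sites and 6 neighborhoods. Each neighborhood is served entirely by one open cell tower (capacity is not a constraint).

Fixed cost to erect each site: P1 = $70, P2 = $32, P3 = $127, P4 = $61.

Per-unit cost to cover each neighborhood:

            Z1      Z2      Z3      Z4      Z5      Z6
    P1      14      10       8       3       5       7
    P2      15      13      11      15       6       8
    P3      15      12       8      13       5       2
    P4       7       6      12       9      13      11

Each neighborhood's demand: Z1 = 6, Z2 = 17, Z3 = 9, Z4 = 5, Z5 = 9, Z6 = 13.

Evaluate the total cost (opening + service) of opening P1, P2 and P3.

Total cost: 641

Each neighborhood is assigned to its cheapest site among the open ones.
{P1, P2, P3}: Z1→P1 14·6=84, Z2→P1 10·17=170, Z3→P1 8·9=72, Z4→P1 3·5=15, Z5→P1 5·9=45, Z6→P3 2·13=26. Service 412; fixed 229; total 641.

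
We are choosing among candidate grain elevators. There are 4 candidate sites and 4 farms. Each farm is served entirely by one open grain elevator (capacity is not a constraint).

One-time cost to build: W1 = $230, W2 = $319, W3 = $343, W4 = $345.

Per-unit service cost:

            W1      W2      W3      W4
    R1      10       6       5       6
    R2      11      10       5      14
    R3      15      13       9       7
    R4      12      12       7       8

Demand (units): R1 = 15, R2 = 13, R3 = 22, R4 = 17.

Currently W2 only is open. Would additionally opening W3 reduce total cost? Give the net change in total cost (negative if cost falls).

Current service cost with {W2}: 710.
Adding W3: each farm re-picks its cheapest; new service cost 457, saving 253.
Extra fixed cost: 343. Net change = 343 − 253 = 90.
(Totals: 1029 → 1119.)

No — net change +90 (cost rises by 90).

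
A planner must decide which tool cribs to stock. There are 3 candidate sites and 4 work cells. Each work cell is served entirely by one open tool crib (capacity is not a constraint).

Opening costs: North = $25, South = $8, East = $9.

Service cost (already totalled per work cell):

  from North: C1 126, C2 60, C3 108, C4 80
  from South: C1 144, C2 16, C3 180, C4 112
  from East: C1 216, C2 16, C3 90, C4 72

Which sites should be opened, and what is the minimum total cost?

Open North and East; minimum total cost 338.

For any fixed open set, each work cell goes to its cheapest open site; total = fixed + service.
{North, East}: C1→North 126, C2→East 16, C3→East 90, C4→East 72. Service 304; fixed 34; total 338.
{South, East}: C1→South 144, C2→South 16, C3→East 90, C4→East 72. Service 322; fixed 17; total 339.
{North, South, East}: service 304 + fixed 42 = 346
{South}: service 452 + fixed 8 = 460
No other subset beats 338.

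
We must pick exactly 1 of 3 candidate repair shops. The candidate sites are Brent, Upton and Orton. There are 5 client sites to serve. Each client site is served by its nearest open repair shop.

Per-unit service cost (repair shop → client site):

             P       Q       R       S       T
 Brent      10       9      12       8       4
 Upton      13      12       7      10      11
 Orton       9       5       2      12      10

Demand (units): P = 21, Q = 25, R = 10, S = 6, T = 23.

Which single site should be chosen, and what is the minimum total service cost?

With exactly 1 open, each client site uses its cheapest among the chosen.
{Orton}: P→Orton 9·21=189, Q→Orton 5·25=125, R→Orton 2·10=20, S→Orton 12·6=72, T→Orton 10·23=230. Service cost 636.
{Brent}: service cost 695
{Upton}: service cost 956
Among all 3 size-1 choices, {Orton} is lowest.

Choose Orton only; total service cost 636.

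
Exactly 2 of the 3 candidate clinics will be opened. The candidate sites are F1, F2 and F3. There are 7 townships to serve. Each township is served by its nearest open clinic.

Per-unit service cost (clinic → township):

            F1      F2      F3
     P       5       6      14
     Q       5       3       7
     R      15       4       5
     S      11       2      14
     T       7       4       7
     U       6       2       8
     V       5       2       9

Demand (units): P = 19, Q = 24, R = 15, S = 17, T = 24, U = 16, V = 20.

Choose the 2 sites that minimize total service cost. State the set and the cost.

Choose F1 and F2; total service cost 429.

With exactly 2 open, each township uses its cheapest among the chosen.
{F1, F2}: P→F1 5·19=95, Q→F2 3·24=72, R→F2 4·15=60, S→F2 2·17=34, T→F2 4·24=96, U→F2 2·16=32, V→F2 2·20=40. Service cost 429.
{F2, F3}: service cost 448
{F1, F3}: service cost 841
Among all 3 size-2 choices, {F1, F2} is lowest.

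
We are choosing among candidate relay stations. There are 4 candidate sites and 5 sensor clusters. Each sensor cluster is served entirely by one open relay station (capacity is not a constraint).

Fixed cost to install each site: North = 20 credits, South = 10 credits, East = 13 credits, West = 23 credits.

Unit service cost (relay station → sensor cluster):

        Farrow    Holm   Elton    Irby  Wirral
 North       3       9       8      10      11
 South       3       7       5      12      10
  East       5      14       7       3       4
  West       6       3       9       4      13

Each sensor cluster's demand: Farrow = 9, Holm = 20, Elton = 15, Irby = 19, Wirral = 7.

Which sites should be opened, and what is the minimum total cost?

Open South, East and West; minimum total cost 293.

For any fixed open set, each sensor cluster goes to its cheapest open site; total = fixed + service.
{South, East, West}: Farrow→South 3·9=27, Holm→West 3·20=60, Elton→South 5·15=75, Irby→East 3·19=57, Wirral→East 4·7=28. Service 247; fixed 46; total 293.
{North, South, East, West}: Farrow→North 3·9=27, Holm→West 3·20=60, Elton→South 5·15=75, Irby→East 3·19=57, Wirral→East 4·7=28. Service 247; fixed 66; total 313.
{East, West}: service 295 + fixed 36 = 331
{South}: Farrow→South 3·9=27, Holm→South 7·20=140, Elton→South 5·15=75, Irby→South 12·19=228, Wirral→South 10·7=70. Service 540; fixed 10; total 550.
No other subset beats 293.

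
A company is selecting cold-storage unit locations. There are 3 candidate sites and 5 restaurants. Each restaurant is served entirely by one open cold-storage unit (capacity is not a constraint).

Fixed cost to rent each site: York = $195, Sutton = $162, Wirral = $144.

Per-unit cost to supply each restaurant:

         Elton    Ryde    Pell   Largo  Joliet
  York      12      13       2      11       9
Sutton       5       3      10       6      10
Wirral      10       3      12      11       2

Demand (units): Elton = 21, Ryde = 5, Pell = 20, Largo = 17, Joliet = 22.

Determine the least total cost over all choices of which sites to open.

For any fixed open set, each restaurant goes to its cheapest open site; total = fixed + service.
{Sutton, Wirral}: Elton→Sutton 5·21=105, Ryde→Sutton 3·5=15, Pell→Sutton 10·20=200, Largo→Sutton 6·17=102, Joliet→Wirral 2·22=44. Service 466; fixed 306; total 772.
{Sutton}: Elton→Sutton 5·21=105, Ryde→Sutton 3·5=15, Pell→Sutton 10·20=200, Largo→Sutton 6·17=102, Joliet→Sutton 10·22=220. Service 642; fixed 162; total 804.
{York, Sutton, Wirral}: Elton→Sutton 5·21=105, Ryde→Sutton 3·5=15, Pell→York 2·20=40, Largo→Sutton 6·17=102, Joliet→Wirral 2·22=44. Service 306; fixed 501; total 807.
{Wirral}: service 696 + fixed 144 = 840
No other subset beats 772.

Minimum total cost: 772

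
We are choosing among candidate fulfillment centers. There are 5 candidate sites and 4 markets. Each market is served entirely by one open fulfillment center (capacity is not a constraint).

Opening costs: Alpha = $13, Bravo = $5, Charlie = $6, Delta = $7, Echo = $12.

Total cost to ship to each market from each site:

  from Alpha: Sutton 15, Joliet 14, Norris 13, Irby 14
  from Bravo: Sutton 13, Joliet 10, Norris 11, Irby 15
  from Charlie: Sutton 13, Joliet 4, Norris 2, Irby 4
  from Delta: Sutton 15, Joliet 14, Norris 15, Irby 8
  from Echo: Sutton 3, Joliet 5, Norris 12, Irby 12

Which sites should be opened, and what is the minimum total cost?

For any fixed open set, each market goes to its cheapest open site; total = fixed + service.
{Charlie}: Sutton→Charlie 13, Joliet→Charlie 4, Norris→Charlie 2, Irby→Charlie 4. Service 23; fixed 6; total 29.
{Charlie, Echo}: service 13 + fixed 18 = 31
{Bravo, Charlie}: Sutton→Bravo 13, Joliet→Charlie 4, Norris→Charlie 2, Irby→Charlie 4. Service 23; fixed 11; total 34.
{Alpha, Bravo, Charlie, Delta, Echo}: service 13 + fixed 43 = 56
No other subset beats 29.

Open Charlie only; minimum total cost 29.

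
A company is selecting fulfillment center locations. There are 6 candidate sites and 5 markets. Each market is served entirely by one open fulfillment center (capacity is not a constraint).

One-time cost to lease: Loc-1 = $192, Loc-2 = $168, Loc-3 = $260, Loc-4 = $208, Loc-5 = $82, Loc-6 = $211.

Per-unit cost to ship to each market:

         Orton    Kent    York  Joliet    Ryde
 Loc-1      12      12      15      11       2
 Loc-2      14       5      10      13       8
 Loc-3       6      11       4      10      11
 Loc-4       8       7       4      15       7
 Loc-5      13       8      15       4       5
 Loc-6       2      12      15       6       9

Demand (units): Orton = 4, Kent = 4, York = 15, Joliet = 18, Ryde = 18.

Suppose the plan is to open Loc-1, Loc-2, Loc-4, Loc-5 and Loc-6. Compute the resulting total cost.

Total cost: 1057

Each market is assigned to its cheapest site among the open ones.
{Loc-1, Loc-2, Loc-4, Loc-5, Loc-6}: Orton→Loc-6 2·4=8, Kent→Loc-2 5·4=20, York→Loc-4 4·15=60, Joliet→Loc-5 4·18=72, Ryde→Loc-1 2·18=36. Service 196; fixed 861; total 1057.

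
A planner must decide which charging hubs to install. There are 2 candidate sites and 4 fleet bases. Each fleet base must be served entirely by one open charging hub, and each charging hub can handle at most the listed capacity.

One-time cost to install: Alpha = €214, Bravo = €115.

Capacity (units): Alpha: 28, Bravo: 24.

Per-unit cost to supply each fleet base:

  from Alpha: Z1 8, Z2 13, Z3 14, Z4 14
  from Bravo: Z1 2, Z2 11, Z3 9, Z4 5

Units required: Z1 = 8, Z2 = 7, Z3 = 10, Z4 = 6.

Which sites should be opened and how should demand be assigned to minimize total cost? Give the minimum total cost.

Minimum total cost: 556

Open {Alpha, Bravo}: Z1→Bravo 2·8=16, Z2→Alpha 13·7=91, Z3→Bravo 9·10=90, Z4→Bravo 5·6=30.
Loads: Alpha carries 7/28, Bravo carries 24/24. Service 227; fixed 329; total 556.
Next best feasible plan costs 590.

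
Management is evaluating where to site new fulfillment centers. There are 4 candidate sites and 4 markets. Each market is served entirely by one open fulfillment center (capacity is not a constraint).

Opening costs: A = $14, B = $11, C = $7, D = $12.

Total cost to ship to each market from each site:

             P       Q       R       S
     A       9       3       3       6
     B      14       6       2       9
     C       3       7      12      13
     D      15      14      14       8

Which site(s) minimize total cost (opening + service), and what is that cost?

For any fixed open set, each market goes to its cheapest open site; total = fixed + service.
{A}: P→A 9, Q→A 3, R→A 3, S→A 6. Service 21; fixed 14; total 35.
{A, C}: P→C 3, Q→A 3, R→A 3, S→A 6. Service 15; fixed 21; total 36.
{B, C}: service 20 + fixed 18 = 38
{A, B, C, D}: service 14 + fixed 44 = 58
No other subset beats 35.

Open A only; minimum total cost 35.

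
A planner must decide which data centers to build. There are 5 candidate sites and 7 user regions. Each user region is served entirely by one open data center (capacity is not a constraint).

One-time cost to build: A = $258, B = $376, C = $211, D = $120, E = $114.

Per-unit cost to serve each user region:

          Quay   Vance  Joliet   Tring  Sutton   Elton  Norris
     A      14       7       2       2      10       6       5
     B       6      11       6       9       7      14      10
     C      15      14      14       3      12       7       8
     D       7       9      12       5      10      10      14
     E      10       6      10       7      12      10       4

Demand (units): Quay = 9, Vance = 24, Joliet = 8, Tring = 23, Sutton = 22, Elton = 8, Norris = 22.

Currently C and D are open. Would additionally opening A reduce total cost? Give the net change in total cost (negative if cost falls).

Current service cost with {C, D}: 896.
Adding A: each user region re-picks its cheapest; new service cost 671, saving 225.
Extra fixed cost: 258. Net change = 258 − 225 = 33.
(Totals: 1227 → 1260.)

No — net change +33 (cost rises by 33).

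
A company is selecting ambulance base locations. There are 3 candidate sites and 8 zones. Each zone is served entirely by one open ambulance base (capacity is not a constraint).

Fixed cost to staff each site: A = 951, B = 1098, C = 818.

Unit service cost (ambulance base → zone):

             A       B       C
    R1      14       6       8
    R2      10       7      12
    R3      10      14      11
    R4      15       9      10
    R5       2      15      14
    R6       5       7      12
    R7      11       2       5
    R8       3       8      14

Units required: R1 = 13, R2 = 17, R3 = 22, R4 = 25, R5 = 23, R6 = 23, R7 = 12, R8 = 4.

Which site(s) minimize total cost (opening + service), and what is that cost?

For any fixed open set, each zone goes to its cheapest open site; total = fixed + service.
{A}: R1→A 14·13=182, R2→A 10·17=170, R3→A 10·22=220, R4→A 15·25=375, R5→A 2·23=46, R6→A 5·23=115, R7→A 11·12=132, R8→A 3·4=12. Service 1252; fixed 951; total 2203.
{C}: R1→C 8·13=104, R2→C 12·17=204, R3→C 11·22=242, R4→C 10·25=250, R5→C 14·23=322, R6→C 12·23=276, R7→C 5·12=60, R8→C 14·4=56. Service 1514; fixed 818; total 2332.
{B}: service 1292 + fixed 1098 = 2390
{A, B, C}: R1→B 6·13=78, R2→B 7·17=119, R3→A 10·22=220, R4→B 9·25=225, R5→A 2·23=46, R6→A 5·23=115, R7→B 2·12=24, R8→A 3·4=12. Service 839; fixed 2867; total 3706.
No other subset beats 2203.

Open A only; minimum total cost 2203.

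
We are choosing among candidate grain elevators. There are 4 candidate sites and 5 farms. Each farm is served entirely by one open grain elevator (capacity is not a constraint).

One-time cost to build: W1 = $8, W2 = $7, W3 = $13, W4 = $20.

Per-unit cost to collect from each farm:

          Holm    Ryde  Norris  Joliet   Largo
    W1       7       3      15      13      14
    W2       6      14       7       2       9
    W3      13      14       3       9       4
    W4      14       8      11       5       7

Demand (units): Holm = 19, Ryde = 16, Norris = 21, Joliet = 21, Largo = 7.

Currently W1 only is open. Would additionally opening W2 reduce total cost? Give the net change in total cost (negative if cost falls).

Current service cost with {W1}: 867.
Adding W2: each farm re-picks its cheapest; new service cost 414, saving 453.
Extra fixed cost: 7. Net change = 7 − 453 = -446.
(Totals: 875 → 429.)

Yes — net change −446 (cost falls by 446).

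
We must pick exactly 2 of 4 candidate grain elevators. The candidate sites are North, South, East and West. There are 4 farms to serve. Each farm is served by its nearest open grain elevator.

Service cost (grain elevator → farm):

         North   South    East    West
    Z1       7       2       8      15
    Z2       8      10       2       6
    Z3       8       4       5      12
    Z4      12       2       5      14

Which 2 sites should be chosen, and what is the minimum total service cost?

With exactly 2 open, each farm uses its cheapest among the chosen.
{South, East}: Z1→South 2, Z2→East 2, Z3→South 4, Z4→South 2. Service cost 10.
{South, West}: service cost 14
{North, South}: service cost 16
Among all 6 size-2 choices, {South, East} is lowest.

Choose South and East; total service cost 10.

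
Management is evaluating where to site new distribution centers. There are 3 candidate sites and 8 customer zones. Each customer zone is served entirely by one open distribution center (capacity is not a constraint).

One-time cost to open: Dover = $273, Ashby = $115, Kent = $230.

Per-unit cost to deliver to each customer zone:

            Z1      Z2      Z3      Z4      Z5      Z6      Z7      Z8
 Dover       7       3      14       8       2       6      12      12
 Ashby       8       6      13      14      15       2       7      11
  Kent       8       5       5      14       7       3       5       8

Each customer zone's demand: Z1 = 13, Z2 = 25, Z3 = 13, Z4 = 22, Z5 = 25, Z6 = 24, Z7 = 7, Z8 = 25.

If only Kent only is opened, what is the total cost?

Total cost: 1314

Each customer zone is assigned to its cheapest site among the open ones.
{Kent}: Z1→Kent 8·13=104, Z2→Kent 5·25=125, Z3→Kent 5·13=65, Z4→Kent 14·22=308, Z5→Kent 7·25=175, Z6→Kent 3·24=72, Z7→Kent 5·7=35, Z8→Kent 8·25=200. Service 1084; fixed 230; total 1314.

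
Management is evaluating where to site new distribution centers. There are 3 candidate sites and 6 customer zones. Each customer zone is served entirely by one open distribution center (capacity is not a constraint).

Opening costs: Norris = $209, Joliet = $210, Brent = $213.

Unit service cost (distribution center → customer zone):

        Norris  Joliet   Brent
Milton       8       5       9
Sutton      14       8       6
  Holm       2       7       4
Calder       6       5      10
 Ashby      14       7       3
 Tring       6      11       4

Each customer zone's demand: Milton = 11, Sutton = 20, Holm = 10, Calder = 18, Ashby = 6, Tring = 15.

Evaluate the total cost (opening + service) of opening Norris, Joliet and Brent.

Each customer zone is assigned to its cheapest site among the open ones.
{Norris, Joliet, Brent}: Milton→Joliet 5·11=55, Sutton→Brent 6·20=120, Holm→Norris 2·10=20, Calder→Joliet 5·18=90, Ashby→Brent 3·6=18, Tring→Brent 4·15=60. Service 363; fixed 632; total 995.

Total cost: 995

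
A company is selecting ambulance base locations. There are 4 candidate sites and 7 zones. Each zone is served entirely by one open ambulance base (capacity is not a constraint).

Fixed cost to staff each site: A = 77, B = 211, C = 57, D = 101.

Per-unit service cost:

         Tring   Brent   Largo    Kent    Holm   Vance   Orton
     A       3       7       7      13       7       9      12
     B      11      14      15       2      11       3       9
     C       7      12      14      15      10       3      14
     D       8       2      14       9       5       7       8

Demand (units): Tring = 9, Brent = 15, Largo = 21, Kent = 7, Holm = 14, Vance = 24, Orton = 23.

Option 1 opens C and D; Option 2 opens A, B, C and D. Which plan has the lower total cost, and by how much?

Option 1: {C, D}: Tring→C 7·9=63, Brent→D 2·15=30, Largo→C 14·21=294, Kent→D 9·7=63, Holm→D 5·14=70, Vance→C 3·24=72, Orton→D 8·23=184. Service 776; fixed 158; total 934.
Option 2: {A, B, C, D}: Tring→A 3·9=27, Brent→D 2·15=30, Largo→A 7·21=147, Kent→B 2·7=14, Holm→D 5·14=70, Vance→B 3·24=72, Orton→D 8·23=184. Service 544; fixed 446; total 990.
Difference: |934 − 990| = 56.

Option 1 is cheaper by 56.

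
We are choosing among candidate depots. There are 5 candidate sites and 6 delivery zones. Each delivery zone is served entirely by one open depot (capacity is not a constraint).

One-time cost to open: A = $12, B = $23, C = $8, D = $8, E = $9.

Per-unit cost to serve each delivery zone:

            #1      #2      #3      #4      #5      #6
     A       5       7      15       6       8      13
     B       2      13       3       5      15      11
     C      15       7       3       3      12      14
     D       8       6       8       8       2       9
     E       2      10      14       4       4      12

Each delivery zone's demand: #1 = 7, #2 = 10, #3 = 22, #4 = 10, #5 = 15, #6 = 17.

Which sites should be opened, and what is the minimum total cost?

For any fixed open set, each delivery zone goes to its cheapest open site; total = fixed + service.
{C, D, E}: #1→E 2·7=14, #2→D 6·10=60, #3→C 3·22=66, #4→C 3·10=30, #5→D 2·15=30, #6→D 9·17=153. Service 353; fixed 25; total 378.
{A, C, D, E}: service 353 + fixed 37 = 390
{B, C, D}: service 353 + fixed 39 = 392
{A, B, C, D, E}: service 353 + fixed 60 = 413
No other subset beats 378.

Open C, D and E; minimum total cost 378.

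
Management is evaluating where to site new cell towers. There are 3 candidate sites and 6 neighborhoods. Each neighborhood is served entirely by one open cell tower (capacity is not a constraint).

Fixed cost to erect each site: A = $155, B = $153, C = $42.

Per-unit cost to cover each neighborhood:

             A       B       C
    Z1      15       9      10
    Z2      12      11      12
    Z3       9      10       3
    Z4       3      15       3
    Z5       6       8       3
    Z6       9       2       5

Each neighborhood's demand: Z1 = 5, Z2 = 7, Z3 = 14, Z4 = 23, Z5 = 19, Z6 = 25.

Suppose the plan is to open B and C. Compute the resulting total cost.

Total cost: 535

Each neighborhood is assigned to its cheapest site among the open ones.
{B, C}: Z1→B 9·5=45, Z2→B 11·7=77, Z3→C 3·14=42, Z4→C 3·23=69, Z5→C 3·19=57, Z6→B 2·25=50. Service 340; fixed 195; total 535.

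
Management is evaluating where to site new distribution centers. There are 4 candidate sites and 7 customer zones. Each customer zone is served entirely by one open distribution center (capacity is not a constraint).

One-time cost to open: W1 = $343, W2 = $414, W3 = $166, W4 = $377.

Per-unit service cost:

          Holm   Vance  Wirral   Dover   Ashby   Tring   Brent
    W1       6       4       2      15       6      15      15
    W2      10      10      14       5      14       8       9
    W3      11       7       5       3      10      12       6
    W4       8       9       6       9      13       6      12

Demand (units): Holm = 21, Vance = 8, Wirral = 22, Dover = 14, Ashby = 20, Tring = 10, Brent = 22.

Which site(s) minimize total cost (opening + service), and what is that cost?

Open W3 only; minimum total cost 1057.

For any fixed open set, each customer zone goes to its cheapest open site; total = fixed + service.
{W3}: Holm→W3 11·21=231, Vance→W3 7·8=56, Wirral→W3 5·22=110, Dover→W3 3·14=42, Ashby→W3 10·20=200, Tring→W3 12·10=120, Brent→W3 6·22=132. Service 891; fixed 166; total 1057.
{W1, W3}: Holm→W1 6·21=126, Vance→W1 4·8=32, Wirral→W1 2·22=44, Dover→W3 3·14=42, Ashby→W1 6·20=120, Tring→W3 12·10=120, Brent→W3 6·22=132. Service 616; fixed 509; total 1125.
{W3, W4}: service 768 + fixed 543 = 1311
{W1, W2, W3, W4}: service 556 + fixed 1300 = 1856
(All 15 nonempty subsets were checked; W3 only is lowest.)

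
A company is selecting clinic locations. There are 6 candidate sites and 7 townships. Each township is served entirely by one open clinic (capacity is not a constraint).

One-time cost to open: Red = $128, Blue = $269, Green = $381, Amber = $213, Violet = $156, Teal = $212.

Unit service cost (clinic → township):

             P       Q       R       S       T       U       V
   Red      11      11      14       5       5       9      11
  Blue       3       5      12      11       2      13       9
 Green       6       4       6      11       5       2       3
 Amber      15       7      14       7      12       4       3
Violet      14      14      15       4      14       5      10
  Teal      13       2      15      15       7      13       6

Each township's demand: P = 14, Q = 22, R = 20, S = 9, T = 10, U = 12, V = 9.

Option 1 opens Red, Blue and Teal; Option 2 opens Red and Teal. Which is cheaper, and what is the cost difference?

Option 2 is cheaper by 87.

Option 1: {Red, Blue, Teal}: P→Blue 3·14=42, Q→Teal 2·22=44, R→Blue 12·20=240, S→Red 5·9=45, T→Blue 2·10=20, U→Red 9·12=108, V→Teal 6·9=54. Service 553; fixed 609; total 1162.
Option 2: {Red, Teal}: P→Red 11·14=154, Q→Teal 2·22=44, R→Red 14·20=280, S→Red 5·9=45, T→Red 5·10=50, U→Red 9·12=108, V→Teal 6·9=54. Service 735; fixed 340; total 1075.
Difference: |1162 − 1075| = 87.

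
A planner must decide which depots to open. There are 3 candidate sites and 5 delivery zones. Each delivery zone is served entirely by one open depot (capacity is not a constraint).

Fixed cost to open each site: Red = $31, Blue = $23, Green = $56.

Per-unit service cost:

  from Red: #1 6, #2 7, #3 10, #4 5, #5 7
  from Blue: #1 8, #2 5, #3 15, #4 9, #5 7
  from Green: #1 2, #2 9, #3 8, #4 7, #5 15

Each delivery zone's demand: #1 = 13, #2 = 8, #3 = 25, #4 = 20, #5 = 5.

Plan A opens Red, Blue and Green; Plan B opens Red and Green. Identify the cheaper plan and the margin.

Plan B is cheaper by 7.

Plan A: {Red, Blue, Green}: #1→Green 2·13=26, #2→Blue 5·8=40, #3→Green 8·25=200, #4→Red 5·20=100, #5→Red 7·5=35. Service 401; fixed 110; total 511.
Plan B: {Red, Green}: #1→Green 2·13=26, #2→Red 7·8=56, #3→Green 8·25=200, #4→Red 5·20=100, #5→Red 7·5=35. Service 417; fixed 87; total 504.
Difference: |511 − 504| = 7.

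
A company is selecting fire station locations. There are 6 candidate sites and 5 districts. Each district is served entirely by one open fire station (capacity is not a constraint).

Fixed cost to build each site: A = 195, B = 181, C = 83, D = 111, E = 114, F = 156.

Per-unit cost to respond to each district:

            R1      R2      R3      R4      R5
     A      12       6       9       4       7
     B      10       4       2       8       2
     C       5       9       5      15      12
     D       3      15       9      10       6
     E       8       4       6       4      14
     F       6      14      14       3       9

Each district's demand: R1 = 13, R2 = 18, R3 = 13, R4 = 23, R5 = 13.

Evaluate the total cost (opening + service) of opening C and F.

Total cost: 717

Each district is assigned to its cheapest site among the open ones.
{C, F}: R1→C 5·13=65, R2→C 9·18=162, R3→C 5·13=65, R4→F 3·23=69, R5→F 9·13=117. Service 478; fixed 239; total 717.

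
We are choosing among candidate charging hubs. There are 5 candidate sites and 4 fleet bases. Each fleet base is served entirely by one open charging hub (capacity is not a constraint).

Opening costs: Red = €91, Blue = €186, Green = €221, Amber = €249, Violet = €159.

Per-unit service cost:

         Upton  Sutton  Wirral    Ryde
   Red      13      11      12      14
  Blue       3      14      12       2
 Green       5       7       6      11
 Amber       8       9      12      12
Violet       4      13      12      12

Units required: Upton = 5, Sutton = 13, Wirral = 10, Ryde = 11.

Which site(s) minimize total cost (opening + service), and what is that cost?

For any fixed open set, each fleet base goes to its cheapest open site; total = fixed + service.
{Green}: Upton→Green 5·5=25, Sutton→Green 7·13=91, Wirral→Green 6·10=60, Ryde→Green 11·11=121. Service 297; fixed 221; total 518.
{Blue}: service 339 + fixed 186 = 525
{Red}: service 482 + fixed 91 = 573
{Red, Blue, Green, Amber, Violet}: service 188 + fixed 906 = 1094
No other subset beats 518.

Open Green only; minimum total cost 518.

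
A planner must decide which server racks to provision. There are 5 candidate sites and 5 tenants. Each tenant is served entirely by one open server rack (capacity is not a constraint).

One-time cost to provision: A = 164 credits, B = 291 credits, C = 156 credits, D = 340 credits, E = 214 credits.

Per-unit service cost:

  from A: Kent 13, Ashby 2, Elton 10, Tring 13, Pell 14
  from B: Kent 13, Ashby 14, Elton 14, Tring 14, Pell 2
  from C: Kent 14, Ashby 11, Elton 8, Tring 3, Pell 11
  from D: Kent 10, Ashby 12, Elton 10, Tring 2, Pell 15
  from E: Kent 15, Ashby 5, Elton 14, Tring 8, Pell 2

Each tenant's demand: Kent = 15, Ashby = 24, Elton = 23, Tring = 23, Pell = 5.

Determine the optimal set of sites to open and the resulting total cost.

Open A and C; minimum total cost 871.

For any fixed open set, each tenant goes to its cheapest open site; total = fixed + service.
{A, C}: Kent→A 13·15=195, Ashby→A 2·24=48, Elton→C 8·23=184, Tring→C 3·23=69, Pell→C 11·5=55. Service 551; fixed 320; total 871.
{C}: service 782 + fixed 156 = 938
{C, E}: service 593 + fixed 370 = 963
{A, B, C, D, E}: Kent→D 10·15=150, Ashby→A 2·24=48, Elton→C 8·23=184, Tring→D 2·23=46, Pell→B 2·5=10. Service 438; fixed 1165; total 1603.
No other subset beats 871.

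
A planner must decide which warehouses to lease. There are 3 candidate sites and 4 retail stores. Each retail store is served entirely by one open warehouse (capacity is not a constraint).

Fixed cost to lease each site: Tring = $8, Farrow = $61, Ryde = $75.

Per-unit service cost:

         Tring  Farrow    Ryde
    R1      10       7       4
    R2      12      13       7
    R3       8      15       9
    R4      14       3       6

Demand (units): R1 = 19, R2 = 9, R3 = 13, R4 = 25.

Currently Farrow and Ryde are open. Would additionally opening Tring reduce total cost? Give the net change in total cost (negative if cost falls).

Yes — net change −5 (cost falls by 5).

Current service cost with {Farrow, Ryde}: 331.
Adding Tring: each retail store re-picks its cheapest; new service cost 318, saving 13.
Extra fixed cost: 8. Net change = 8 − 13 = -5.
(Totals: 467 → 462.)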